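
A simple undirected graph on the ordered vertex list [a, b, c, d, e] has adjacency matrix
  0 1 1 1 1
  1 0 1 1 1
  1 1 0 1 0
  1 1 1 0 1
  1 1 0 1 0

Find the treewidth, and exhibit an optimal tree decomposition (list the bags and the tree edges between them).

Each bag holds 4 vertices, so the decomposition has width 3, which upper-bounds the treewidth. On the other hand G contains the 4-clique {a, b, d, e}. A clique must lie in a single bag of any decomposition, so no decomposition can have width below 3. The upper and lower bounds meet at 3, so that is the treewidth.

Treewidth 3.
One optimal decomposition is:
Bags: B1 = {a, b, d, e}  B2 = {a, b, c, d}
Tree: B1–B2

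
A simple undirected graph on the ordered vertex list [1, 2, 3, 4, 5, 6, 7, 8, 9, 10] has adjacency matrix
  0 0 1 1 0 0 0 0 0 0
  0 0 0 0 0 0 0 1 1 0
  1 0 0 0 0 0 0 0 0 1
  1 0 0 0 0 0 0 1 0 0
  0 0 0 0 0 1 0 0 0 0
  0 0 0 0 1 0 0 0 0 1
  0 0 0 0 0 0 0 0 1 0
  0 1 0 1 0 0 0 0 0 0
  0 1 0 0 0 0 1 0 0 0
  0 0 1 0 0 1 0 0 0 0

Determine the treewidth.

1

A width-1 tree decomposition is:
Bags: B1 = {5, 6}  B2 = {6, 10}  B3 = {3, 10}  B4 = {1, 3}  B5 = {1, 4}  B6 = {4, 8}  B7 = {2, 8}  B8 = {2, 9}  B9 = {7, 9}
Tree: B1–B2, B2–B3, B3–B4, B4–B5, B5–B6, B6–B7, B7–B8, B8–B9
Each bag holds 2 vertices, so the decomposition has width 1, which upper-bounds the treewidth. Since G has at least one edge (e.g. 5–6), it is not an edgeless graph, so tw(G) ≥ 1. The upper and lower bounds meet at 1, so that is the treewidth.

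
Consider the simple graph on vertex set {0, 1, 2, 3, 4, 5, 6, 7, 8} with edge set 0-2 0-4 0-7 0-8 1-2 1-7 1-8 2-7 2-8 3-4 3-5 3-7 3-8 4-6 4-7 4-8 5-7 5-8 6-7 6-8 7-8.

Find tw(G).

3

A width-3 tree decomposition is:
Bags: B1 = {4, 6, 7, 8}  B2 = {0, 4, 7, 8}  B3 = {0, 2, 7, 8}  B4 = {3, 4, 7, 8}  B5 = {1, 2, 7, 8}  B6 = {3, 5, 7, 8}
Tree: B1–B2, B2–B3, B1–B4, B3–B5, B4–B6
The largest bag has 4 vertices, giving width 3; this decomposition certifies tw(G) ≤ 3. On the other hand G contains the 4-clique {1, 2, 7, 8}. A clique must lie in a single bag of any decomposition, so no decomposition can have width below 3. The upper and lower bounds meet at 3, so that is the treewidth.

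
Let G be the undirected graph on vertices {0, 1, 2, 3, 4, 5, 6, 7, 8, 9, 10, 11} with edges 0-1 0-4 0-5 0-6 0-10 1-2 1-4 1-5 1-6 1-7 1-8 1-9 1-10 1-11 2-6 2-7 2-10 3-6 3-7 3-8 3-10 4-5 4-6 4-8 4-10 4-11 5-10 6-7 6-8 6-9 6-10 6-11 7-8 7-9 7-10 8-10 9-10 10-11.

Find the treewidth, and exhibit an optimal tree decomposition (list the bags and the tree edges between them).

Treewidth 4.
Bags: B1 = {1, 6, 7, 8, 10}  B2 = {1, 4, 6, 8, 10}  B3 = {0, 1, 4, 6, 10}  B4 = {1, 6, 7, 9, 10}  B5 = {1, 4, 6, 10, 11}  B6 = {3, 6, 7, 8, 10}  B7 = {0, 1, 4, 5, 10}  B8 = {1, 2, 6, 7, 10}
Tree: B1–B2, B2–B3, B1–B4, B3–B5, B1–B6, B3–B7, B1–B8

Each bag holds 5 vertices, so the decomposition has width 4, which upper-bounds the treewidth. On the other hand G contains the 5-clique {0, 1, 4, 5, 10}. A clique must lie in a single bag of any decomposition, so no decomposition can have width below 4. Combining the bounds, tw(G) = 4.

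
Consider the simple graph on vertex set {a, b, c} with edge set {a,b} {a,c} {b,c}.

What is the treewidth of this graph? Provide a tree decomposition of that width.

With just one bag of size 3, the width is 3 − 1 = 2, so tw(G) ≤ 2. On the other hand G contains the 3-clique {a, b, c}. A clique must lie in a single bag of any decomposition, so no decomposition can have width below 2. Hence tw(G) = 2 exactly.

Treewidth 2.
One optimal decomposition is:
Bags: B1 = {a, b, c}
Tree: (single bag)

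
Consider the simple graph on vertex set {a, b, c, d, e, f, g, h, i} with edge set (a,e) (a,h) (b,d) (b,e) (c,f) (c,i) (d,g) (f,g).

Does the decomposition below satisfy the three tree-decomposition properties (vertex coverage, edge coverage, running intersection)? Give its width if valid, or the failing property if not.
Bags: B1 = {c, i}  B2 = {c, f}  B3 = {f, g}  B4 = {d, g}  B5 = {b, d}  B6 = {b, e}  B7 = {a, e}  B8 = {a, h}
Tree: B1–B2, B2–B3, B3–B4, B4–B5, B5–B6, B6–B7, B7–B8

Yes; width 1.

Every vertex of G appears in some bag (union = {a, b, c, d, e, f, g, h, i}); every edge is covered by a bag; and for each vertex v the set of bags containing v is connected in the bag tree. The decomposition is therefore valid. The largest bag has 2 vertices, so the width is 1.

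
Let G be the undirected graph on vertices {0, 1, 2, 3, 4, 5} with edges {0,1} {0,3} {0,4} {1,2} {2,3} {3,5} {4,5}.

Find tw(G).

A width-2 tree decomposition is:
Bags: B1 = {0, 4, 5}  B2 = {0, 3, 5}  B3 = {0, 1, 3}  B4 = {1, 2, 3}
Tree: B1–B2, B2–B3, B3–B4
Each bag holds 3 vertices, so the decomposition has width 2, which upper-bounds the treewidth. For the lower bound, G contains the cycle 4–5–3–0–4, so G is not a forest; only forests have treewidth ≤ 1, hence tw(G) ≥ 2. The upper and lower bounds meet at 2, so that is the treewidth.

2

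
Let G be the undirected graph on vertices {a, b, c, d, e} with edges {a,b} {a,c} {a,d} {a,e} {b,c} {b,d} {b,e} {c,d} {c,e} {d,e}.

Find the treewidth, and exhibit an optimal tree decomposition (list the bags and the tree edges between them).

Treewidth 4.
Bags: B1 = {a, b, c, d, e}
Tree: (single bag)

With just one bag of size 5, the width is 5 − 1 = 4, so tw(G) ≤ 4. On the other hand G contains the 5-clique {a, b, c, d, e}. A clique must lie in a single bag of any decomposition, so no decomposition can have width below 4. The upper and lower bounds meet at 4, so that is the treewidth.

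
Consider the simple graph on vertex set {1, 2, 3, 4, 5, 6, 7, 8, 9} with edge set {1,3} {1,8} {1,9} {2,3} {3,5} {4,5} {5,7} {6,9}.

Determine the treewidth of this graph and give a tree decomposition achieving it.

Every bag has size at most 2, so the width is 2 − 1 = 1 and tw(G) ≤ 1. G has an edge, so its treewidth is at least 1. The upper and lower bounds meet at 1, so that is the treewidth.

Treewidth 1.
One such decomposition:
Bags: B1 = {3, 5}  B2 = {2, 3}  B3 = {1, 3}  B4 = {5, 7}  B5 = {1, 9}  B6 = {1, 8}  B7 = {6, 9}  B8 = {4, 5}
Tree: B1–B2, B1–B3, B1–B4, B3–B5, B3–B6, B5–B7, B1–B8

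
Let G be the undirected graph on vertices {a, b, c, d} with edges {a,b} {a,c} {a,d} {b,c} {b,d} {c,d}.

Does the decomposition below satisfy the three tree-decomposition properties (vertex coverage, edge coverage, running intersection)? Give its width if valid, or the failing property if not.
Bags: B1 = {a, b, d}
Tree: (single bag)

No — vertex c appears in no bag.

A tree decomposition must satisfy three properties: every vertex lies in some bag; for every edge, both endpoints lie together in some bag; and for every vertex, the bags containing it form a connected subtree. Here vertex c appears in no bag, so the decomposition is invalid.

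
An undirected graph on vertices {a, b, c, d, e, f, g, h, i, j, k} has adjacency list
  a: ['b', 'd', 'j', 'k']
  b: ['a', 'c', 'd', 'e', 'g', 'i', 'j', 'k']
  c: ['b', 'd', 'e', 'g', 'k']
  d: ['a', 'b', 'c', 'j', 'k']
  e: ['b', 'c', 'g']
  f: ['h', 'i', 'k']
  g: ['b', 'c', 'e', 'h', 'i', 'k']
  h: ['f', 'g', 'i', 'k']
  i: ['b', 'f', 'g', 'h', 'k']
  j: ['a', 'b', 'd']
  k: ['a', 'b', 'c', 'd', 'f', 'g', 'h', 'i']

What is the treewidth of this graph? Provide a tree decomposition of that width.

Treewidth 3.
One such decomposition:
Bags: B1 = {b, g, i, k}  B2 = {b, c, g, k}  B3 = {g, h, i, k}  B4 = {b, c, d, k}  B5 = {a, b, d, k}  B6 = {f, h, i, k}  B7 = {a, b, d, j}  B8 = {b, c, e, g}
Tree: B1–B2, B1–B3, B2–B4, B4–B5, B3–B6, B5–B7, B2–B8

The largest bag has 4 vertices, giving width 3; this decomposition certifies tw(G) ≤ 3. For the lower bound, the 4 vertices {a, b, d, j} are pairwise adjacent, and any tree decomposition puts a clique entirely inside one bag — forcing width ≥ 3. Hence tw(G) = 3 exactly.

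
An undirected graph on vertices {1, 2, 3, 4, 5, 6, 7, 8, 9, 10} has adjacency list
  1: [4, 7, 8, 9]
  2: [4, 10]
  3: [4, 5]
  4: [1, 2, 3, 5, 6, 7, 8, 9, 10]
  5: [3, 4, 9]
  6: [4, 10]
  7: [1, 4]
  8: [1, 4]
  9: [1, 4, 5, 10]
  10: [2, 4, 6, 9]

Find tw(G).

A width-2 tree decomposition is:
Bags: B1 = {2, 4, 10}  B2 = {4, 6, 10}  B3 = {4, 9, 10}  B4 = {1, 4, 9}  B5 = {1, 4, 7}  B6 = {1, 4, 8}  B7 = {4, 5, 9}  B8 = {3, 4, 5}
Tree: B1–B2, B1–B3, B3–B4, B4–B5, B4–B6, B4–B7, B7–B8
Each bag holds 3 vertices, so the decomposition has width 2, which upper-bounds the treewidth. Conversely, {1, 4, 8} is a clique of size 3, and the vertices of any clique must share a bag in every tree decomposition; so some bag has ≥ 3 vertices and tw(G) ≥ 2. Therefore the treewidth is 2.

2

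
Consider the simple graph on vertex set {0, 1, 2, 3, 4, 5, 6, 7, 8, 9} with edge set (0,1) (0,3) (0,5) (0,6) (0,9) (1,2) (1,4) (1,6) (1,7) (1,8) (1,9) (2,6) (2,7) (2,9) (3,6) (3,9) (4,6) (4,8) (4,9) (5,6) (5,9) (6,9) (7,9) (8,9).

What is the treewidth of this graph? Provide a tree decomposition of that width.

Treewidth 3.
Bags: B1 = {1, 4, 6, 9}  B2 = {0, 1, 6, 9}  B3 = {0, 3, 6, 9}  B4 = {0, 5, 6, 9}  B5 = {1, 4, 8, 9}  B6 = {1, 2, 6, 9}  B7 = {1, 2, 7, 9}
Tree: B1–B2, B2–B3, B3–B4, B1–B5, B2–B6, B6–B7

Each bag holds 4 vertices, so the decomposition has width 3, which upper-bounds the treewidth. On the other hand G contains the 4-clique {1, 4, 8, 9}. A clique must lie in a single bag of any decomposition, so no decomposition can have width below 3. Combining the bounds, tw(G) = 3.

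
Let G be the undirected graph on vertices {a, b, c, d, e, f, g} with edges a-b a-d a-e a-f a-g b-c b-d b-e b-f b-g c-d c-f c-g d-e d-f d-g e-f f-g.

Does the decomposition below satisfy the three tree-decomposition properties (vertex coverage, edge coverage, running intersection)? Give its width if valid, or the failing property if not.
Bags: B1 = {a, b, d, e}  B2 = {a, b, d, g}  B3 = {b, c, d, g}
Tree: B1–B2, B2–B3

No — vertex f appears in no bag.

A tree decomposition must satisfy three properties: every vertex lies in some bag; for every edge, both endpoints lie together in some bag; and for every vertex, the bags containing it form a connected subtree. Here vertex f appears in no bag, so the decomposition is invalid.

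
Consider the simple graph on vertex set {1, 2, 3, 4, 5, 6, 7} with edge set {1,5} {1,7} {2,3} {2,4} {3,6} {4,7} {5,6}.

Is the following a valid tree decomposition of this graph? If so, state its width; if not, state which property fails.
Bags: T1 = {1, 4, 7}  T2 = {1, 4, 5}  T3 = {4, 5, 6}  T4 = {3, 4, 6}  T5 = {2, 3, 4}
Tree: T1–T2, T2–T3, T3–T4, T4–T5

Yes; width 2.

Checking the three conditions: (i) the bags cover all of {1, 2, 3, 4, 5, 6, 7}; (ii) for each edge, some bag contains both endpoints; (iii) the bags containing any fixed vertex form a subtree. All hold, so the decomposition is valid with width 3 − 1 = 2.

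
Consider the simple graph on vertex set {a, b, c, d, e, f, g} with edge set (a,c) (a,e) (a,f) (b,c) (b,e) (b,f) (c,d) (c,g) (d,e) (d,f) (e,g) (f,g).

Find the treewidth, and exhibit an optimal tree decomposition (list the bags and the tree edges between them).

Treewidth 3.
Bags: B1 = {c, e, f, g}  B2 = {b, c, e, f}  B3 = {c, d, e, f}  B4 = {a, c, e, f}
Tree: B1–B2, B2–B3, B3–B4

The largest bag has 4 vertices, giving width 3; this decomposition certifies tw(G) ≤ 3. For the lower bound: the 4 vertex sets {c,g}, {b,f}, {e}, {d} are disjoint, each induces a connected subgraph, and every pair is joined by at least one edge of G. Contracting each set to a single vertex therefore yields K_{4} as a minor, and since treewidth is minor-monotone, tw(G) ≥ tw(K_{4}) = 3. Hence tw(G) = 3 exactly.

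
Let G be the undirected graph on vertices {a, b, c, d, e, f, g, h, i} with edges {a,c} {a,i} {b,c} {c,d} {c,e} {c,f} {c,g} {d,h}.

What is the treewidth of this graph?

A width-1 tree decomposition is:
Bags: B1 = {c, g}  B2 = {c, d}  B3 = {a, c}  B4 = {b, c}  B5 = {c, f}  B6 = {c, e}  B7 = {d, h}  B8 = {a, i}
Tree: B1–B2, B1–B3, B2–B4, B1–B5, B3–B6, B2–B7, B3–B8
Every bag has size at most 2, so the width is 2 − 1 = 1 and tw(G) ≤ 1. Any graph with an edge has treewidth ≥ 1, and G has the edge c–g. Combining the bounds, tw(G) = 1.

1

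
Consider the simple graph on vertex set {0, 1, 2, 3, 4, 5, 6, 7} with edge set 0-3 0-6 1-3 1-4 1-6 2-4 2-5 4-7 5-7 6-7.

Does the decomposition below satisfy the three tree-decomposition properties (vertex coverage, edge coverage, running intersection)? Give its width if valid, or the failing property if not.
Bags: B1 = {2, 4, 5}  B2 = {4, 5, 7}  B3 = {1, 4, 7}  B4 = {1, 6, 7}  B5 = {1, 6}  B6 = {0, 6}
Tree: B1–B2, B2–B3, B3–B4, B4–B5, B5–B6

No — vertex 3 appears in no bag.

A tree decomposition must satisfy three properties: every vertex lies in some bag; for every edge, both endpoints lie together in some bag; and for every vertex, the bags containing it form a connected subtree. Here vertex 3 appears in no bag, so the decomposition is invalid.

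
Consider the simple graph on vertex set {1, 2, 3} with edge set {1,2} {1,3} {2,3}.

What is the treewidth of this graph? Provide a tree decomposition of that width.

With just one bag of size 3, the width is 3 − 1 = 2, so tw(G) ≤ 2. For the lower bound, the 3 vertices {1, 2, 3} are pairwise adjacent, and any tree decomposition puts a clique entirely inside one bag — forcing width ≥ 2. The upper and lower bounds meet at 2, so that is the treewidth.

Treewidth 2.
One such decomposition:
Bags: B1 = {1, 2, 3}
Tree: (single bag)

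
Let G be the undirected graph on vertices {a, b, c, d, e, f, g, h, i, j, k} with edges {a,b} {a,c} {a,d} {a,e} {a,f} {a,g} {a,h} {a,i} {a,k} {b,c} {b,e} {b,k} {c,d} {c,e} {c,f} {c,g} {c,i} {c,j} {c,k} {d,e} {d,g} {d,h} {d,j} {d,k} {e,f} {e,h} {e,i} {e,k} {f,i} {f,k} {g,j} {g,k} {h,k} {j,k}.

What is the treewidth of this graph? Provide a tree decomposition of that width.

Every bag has size at most 5, so the width is 5 − 1 = 4 and tw(G) ≤ 4. For the lower bound, the 5 vertices {a, d, e, h, k} are pairwise adjacent, and any tree decomposition puts a clique entirely inside one bag — forcing width ≥ 4. Combining the bounds, tw(G) = 4.

Treewidth 4.
Bags: B1 = {a, b, c, e, k}  B2 = {a, c, d, e, k}  B3 = {a, c, e, f, k}  B4 = {a, c, d, g, k}  B5 = {a, d, e, h, k}  B6 = {c, d, g, j, k}  B7 = {a, c, e, f, i}
Tree: B1–B2, B1–B3, B2–B4, B2–B5, B4–B6, B3–B7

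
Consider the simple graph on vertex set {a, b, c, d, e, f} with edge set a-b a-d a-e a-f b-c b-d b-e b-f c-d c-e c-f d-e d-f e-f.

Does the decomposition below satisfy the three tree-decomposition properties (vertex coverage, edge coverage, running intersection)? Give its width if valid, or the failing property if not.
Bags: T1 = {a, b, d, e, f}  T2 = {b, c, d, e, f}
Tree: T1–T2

Yes; width 4.

Every vertex of G appears in some bag (union = {a, b, c, d, e, f}); every edge is covered by a bag; and for each vertex v the set of bags containing v is connected in the bag tree. The decomposition is therefore valid. The largest bag has 5 vertices, so the width is 4.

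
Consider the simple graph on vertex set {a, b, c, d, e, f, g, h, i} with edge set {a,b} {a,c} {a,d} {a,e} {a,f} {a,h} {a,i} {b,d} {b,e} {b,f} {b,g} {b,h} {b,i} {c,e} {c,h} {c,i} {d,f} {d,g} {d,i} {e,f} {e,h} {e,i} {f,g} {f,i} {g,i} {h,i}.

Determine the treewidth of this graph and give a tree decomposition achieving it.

Every bag has size at most 5, so the width is 5 − 1 = 4 and tw(G) ≤ 4. On the other hand G contains the 5-clique {a, c, e, h, i}. A clique must lie in a single bag of any decomposition, so no decomposition can have width below 4. Hence tw(G) = 4 exactly.

Treewidth 4.
Bags: B1 = {b, d, f, g, i}  B2 = {a, b, d, f, i}  B3 = {a, b, e, f, i}  B4 = {a, b, e, h, i}  B5 = {a, c, e, h, i}
Tree: B1–B2, B2–B3, B3–B4, B4–B5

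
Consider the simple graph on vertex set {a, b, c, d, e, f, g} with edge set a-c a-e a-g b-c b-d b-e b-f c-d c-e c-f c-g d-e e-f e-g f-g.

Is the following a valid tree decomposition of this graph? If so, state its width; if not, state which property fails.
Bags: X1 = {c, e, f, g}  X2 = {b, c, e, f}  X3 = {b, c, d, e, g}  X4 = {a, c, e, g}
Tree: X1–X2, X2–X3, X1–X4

A tree decomposition must satisfy three properties: every vertex lies in some bag; for every edge, both endpoints lie together in some bag; and for every vertex, the bags containing it form a connected subtree. Here bags containing vertex g are not connected in the tree, so the decomposition is invalid.

No — bags containing vertex g are not connected in the tree.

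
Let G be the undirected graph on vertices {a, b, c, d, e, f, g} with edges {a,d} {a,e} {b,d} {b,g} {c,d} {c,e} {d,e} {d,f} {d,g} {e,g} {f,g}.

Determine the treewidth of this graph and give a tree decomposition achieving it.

Every bag has size at most 3, so the width is 3 − 1 = 2 and tw(G) ≤ 2. Conversely, {d, e, g} is a clique of size 3, and the vertices of any clique must share a bag in every tree decomposition; so some bag has ≥ 3 vertices and tw(G) ≥ 2. Therefore the treewidth is 2.

Treewidth 2.
One such decomposition:
Bags: B1 = {d, e, g}  B2 = {b, d, g}  B3 = {c, d, e}  B4 = {d, f, g}  B5 = {a, d, e}
Tree: B1–B2, B1–B3, B1–B4, B1–B5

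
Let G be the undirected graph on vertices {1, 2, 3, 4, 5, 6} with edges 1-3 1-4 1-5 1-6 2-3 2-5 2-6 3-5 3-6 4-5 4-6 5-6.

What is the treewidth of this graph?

3

A width-3 tree decomposition is:
Bags: B1 = {1, 3, 5, 6}  B2 = {2, 3, 5, 6}  B3 = {1, 4, 5, 6}
Tree: B1–B2, B1–B3
Every bag has size at most 4, so the width is 4 − 1 = 3 and tw(G) ≤ 3. Conversely, {1, 3, 5, 6} is a clique of size 4, and the vertices of any clique must share a bag in every tree decomposition; so some bag has ≥ 4 vertices and tw(G) ≥ 3. Hence tw(G) = 3 exactly.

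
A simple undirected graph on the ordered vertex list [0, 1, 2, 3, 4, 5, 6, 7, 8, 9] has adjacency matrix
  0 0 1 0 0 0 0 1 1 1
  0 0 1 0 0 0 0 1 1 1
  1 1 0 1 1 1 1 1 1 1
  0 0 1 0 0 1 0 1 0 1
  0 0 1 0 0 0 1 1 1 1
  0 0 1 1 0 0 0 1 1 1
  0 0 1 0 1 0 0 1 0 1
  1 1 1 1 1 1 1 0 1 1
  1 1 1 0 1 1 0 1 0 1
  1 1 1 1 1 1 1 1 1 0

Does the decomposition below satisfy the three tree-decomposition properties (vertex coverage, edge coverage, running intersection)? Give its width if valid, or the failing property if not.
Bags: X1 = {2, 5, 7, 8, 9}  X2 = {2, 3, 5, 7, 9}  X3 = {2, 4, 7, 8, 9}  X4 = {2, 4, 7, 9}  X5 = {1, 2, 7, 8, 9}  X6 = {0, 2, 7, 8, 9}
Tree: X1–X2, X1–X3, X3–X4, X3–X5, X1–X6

A tree decomposition must satisfy three properties: every vertex lies in some bag; for every edge, both endpoints lie together in some bag; and for every vertex, the bags containing it form a connected subtree. Here vertex 6 appears in no bag, so the decomposition is invalid.

No — vertex 6 appears in no bag.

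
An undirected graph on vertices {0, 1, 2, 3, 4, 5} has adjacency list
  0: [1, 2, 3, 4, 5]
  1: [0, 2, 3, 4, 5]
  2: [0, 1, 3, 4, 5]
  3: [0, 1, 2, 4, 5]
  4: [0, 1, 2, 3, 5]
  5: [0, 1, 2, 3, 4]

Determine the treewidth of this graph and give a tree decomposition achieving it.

Treewidth 5.
Bags: B1 = {0, 1, 2, 3, 4, 5}
Tree: (single bag)

A single bag containing all 6 vertices is trivially a valid decomposition of width 5. Conversely, {0, 1, 2, 3, 4, 5} is a clique of size 6, and the vertices of any clique must share a bag in every tree decomposition; so some bag has ≥ 6 vertices and tw(G) ≥ 5. The upper and lower bounds meet at 5, so that is the treewidth.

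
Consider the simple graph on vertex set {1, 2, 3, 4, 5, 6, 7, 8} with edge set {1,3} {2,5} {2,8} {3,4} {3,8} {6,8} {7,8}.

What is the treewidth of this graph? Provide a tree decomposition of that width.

Every bag has size at most 2, so the width is 2 − 1 = 1 and tw(G) ≤ 1. Any graph with an edge has treewidth ≥ 1, and G has the edge 2–8. Hence tw(G) = 1 exactly.

Treewidth 1.
Bags: B1 = {2, 8}  B2 = {7, 8}  B3 = {2, 5}  B4 = {3, 8}  B5 = {3, 4}  B6 = {6, 8}  B7 = {1, 3}
Tree: B1–B2, B1–B3, B2–B4, B4–B5, B4–B6, B4–B7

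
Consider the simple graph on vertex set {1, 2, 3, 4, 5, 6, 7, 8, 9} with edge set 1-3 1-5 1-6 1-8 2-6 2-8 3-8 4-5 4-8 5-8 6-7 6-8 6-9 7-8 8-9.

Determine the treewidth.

2

A width-2 tree decomposition is:
Bags: B1 = {4, 5, 8}  B2 = {1, 5, 8}  B3 = {1, 6, 8}  B4 = {1, 3, 8}  B5 = {2, 6, 8}  B6 = {6, 7, 8}  B7 = {6, 8, 9}
Tree: B1–B2, B2–B3, B2–B4, B3–B5, B5–B6, B5–B7
Each bag holds 3 vertices, so the decomposition has width 2, which upper-bounds the treewidth. For the lower bound, the 3 vertices {1, 3, 8} are pairwise adjacent, and any tree decomposition puts a clique entirely inside one bag — forcing width ≥ 2. Combining the bounds, tw(G) = 2.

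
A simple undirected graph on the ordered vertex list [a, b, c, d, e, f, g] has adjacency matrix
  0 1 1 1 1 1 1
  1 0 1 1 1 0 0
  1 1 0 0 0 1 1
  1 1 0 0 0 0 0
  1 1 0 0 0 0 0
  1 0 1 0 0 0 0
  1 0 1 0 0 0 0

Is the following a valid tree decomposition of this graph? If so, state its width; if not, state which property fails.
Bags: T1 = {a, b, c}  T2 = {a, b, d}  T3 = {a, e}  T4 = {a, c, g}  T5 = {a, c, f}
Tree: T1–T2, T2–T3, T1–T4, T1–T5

A tree decomposition must satisfy three properties: every vertex lies in some bag; for every edge, both endpoints lie together in some bag; and for every vertex, the bags containing it form a connected subtree. Here edge (b,e) lies in no bag, so the decomposition is invalid.

No — edge (b,e) lies in no bag.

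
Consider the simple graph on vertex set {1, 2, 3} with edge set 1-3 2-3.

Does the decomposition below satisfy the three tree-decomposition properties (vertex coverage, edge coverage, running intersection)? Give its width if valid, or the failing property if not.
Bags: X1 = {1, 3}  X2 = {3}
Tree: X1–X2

A tree decomposition must satisfy three properties: every vertex lies in some bag; for every edge, both endpoints lie together in some bag; and for every vertex, the bags containing it form a connected subtree. Here vertex 2 appears in no bag, so the decomposition is invalid.

No — vertex 2 appears in no bag.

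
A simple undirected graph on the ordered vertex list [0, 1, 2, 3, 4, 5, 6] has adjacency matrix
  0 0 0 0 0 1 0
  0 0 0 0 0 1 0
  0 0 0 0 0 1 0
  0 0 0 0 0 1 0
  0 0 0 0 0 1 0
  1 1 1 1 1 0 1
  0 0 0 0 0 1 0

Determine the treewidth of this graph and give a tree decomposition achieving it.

Treewidth 1.
One optimal decomposition is:
Bags: B1 = {4, 5}  B2 = {5, 6}  B3 = {2, 5}  B4 = {3, 5}  B5 = {0, 5}  B6 = {1, 5}
Tree: B1–B2, B1–B3, B3–B4, B4–B5, B5–B6

Each bag holds 2 vertices, so the decomposition has width 1, which upper-bounds the treewidth. Any graph with an edge has treewidth ≥ 1, and G has the edge 5–4. Combining the bounds, tw(G) = 1.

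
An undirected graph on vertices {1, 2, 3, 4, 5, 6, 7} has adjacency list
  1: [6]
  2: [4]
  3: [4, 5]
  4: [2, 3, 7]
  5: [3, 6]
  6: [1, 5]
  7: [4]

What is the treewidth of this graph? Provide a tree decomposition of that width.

Each bag holds 2 vertices, so the decomposition has width 1, which upper-bounds the treewidth. G has an edge, so its treewidth is at least 1. Hence tw(G) = 1 exactly.

Treewidth 1.
One such decomposition:
Bags: B1 = {2, 4}  B2 = {3, 4}  B3 = {3, 5}  B4 = {5, 6}  B5 = {1, 6}  B6 = {4, 7}
Tree: B1–B2, B2–B3, B3–B4, B4–B5, B2–B6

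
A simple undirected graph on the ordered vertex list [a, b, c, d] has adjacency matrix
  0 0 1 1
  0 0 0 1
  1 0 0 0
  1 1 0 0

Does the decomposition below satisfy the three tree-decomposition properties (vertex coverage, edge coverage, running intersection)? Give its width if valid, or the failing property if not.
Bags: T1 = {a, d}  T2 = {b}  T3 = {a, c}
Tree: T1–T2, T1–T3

A tree decomposition must satisfy three properties: every vertex lies in some bag; for every edge, both endpoints lie together in some bag; and for every vertex, the bags containing it form a connected subtree. Here edge (d,b) lies in no bag, so the decomposition is invalid.

No — edge (d,b) lies in no bag.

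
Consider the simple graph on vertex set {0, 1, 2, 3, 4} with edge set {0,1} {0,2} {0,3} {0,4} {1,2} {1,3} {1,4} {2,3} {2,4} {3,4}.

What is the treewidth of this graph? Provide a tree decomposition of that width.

Treewidth 4.
Bags: B1 = {0, 1, 2, 3, 4}
Tree: (single bag)

A single bag containing all 5 vertices is trivially a valid decomposition of width 4. Conversely, {0, 1, 2, 3, 4} is a clique of size 5, and the vertices of any clique must share a bag in every tree decomposition; so some bag has ≥ 5 vertices and tw(G) ≥ 4. Hence tw(G) = 4 exactly.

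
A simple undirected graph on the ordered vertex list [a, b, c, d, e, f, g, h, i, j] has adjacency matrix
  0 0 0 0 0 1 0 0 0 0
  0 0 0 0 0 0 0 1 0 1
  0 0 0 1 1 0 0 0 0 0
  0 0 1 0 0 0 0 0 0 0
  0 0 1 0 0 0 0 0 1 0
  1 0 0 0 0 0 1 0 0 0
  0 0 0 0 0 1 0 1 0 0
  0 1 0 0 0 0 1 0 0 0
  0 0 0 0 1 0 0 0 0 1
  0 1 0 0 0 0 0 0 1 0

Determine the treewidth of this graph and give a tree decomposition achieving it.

Every bag has size at most 2, so the width is 2 − 1 = 1 and tw(G) ≤ 1. Any graph with an edge has treewidth ≥ 1, and G has the edge d–c. Combining the bounds, tw(G) = 1.

Treewidth 1.
Bags: B1 = {c, d}  B2 = {c, e}  B3 = {e, i}  B4 = {i, j}  B5 = {b, j}  B6 = {b, h}  B7 = {g, h}  B8 = {f, g}  B9 = {a, f}
Tree: B1–B2, B2–B3, B3–B4, B4–B5, B5–B6, B6–B7, B7–B8, B8–B9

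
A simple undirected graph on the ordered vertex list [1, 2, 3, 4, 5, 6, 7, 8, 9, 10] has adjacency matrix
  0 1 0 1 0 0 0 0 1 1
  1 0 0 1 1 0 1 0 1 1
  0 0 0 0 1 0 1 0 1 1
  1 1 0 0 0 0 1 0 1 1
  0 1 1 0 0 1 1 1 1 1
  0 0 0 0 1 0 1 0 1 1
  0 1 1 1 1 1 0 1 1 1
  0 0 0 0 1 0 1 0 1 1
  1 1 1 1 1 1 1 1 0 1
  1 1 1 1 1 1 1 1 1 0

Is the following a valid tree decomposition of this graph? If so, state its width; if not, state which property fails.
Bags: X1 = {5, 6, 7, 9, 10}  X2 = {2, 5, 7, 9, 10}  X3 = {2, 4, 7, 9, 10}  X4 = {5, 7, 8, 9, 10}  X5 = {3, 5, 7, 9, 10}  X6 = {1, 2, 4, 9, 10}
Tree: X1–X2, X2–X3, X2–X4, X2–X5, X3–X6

Checking the three conditions: (i) the bags cover all of {1, 2, 3, 4, 5, 6, 7, 8, 9, 10}; (ii) for each edge, some bag contains both endpoints; (iii) the bags containing any fixed vertex form a subtree. All hold, so the decomposition is valid with width 5 − 1 = 4.

Yes; width 4.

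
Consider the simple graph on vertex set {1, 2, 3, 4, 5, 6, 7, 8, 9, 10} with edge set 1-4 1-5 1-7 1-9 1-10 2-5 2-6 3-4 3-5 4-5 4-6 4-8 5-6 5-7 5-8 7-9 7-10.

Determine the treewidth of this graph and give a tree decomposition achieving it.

Every bag has size at most 3, so the width is 3 − 1 = 2 and tw(G) ≤ 2. For the lower bound, the 3 vertices {1, 7, 9} are pairwise adjacent, and any tree decomposition puts a clique entirely inside one bag — forcing width ≥ 2. Combining the bounds, tw(G) = 2.

Treewidth 2.
Bags: B1 = {4, 5, 6}  B2 = {3, 4, 5}  B3 = {1, 4, 5}  B4 = {1, 5, 7}  B5 = {1, 7, 10}  B6 = {2, 5, 6}  B7 = {4, 5, 8}  B8 = {1, 7, 9}
Tree: B1–B2, B1–B3, B3–B4, B4–B5, B1–B6, B3–B7, B4–B8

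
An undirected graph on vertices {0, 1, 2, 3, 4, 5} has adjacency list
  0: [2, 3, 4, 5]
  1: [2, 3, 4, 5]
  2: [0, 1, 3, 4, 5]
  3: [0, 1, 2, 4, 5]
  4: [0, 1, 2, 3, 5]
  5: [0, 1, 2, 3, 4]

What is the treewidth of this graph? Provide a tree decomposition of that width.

Treewidth 4.
One such decomposition:
Bags: B1 = {0, 2, 3, 4, 5}  B2 = {1, 2, 3, 4, 5}
Tree: B1–B2

Every bag has size at most 5, so the width is 5 − 1 = 4 and tw(G) ≤ 4. For the lower bound, the 5 vertices {0, 2, 3, 4, 5} are pairwise adjacent, and any tree decomposition puts a clique entirely inside one bag — forcing width ≥ 4. Therefore the treewidth is 4.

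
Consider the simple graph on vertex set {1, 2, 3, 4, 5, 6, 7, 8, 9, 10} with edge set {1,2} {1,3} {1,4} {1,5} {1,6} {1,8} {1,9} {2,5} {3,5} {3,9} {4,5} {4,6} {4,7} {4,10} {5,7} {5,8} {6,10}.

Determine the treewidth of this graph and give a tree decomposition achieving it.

Treewidth 2.
Bags: B1 = {1, 4, 6}  B2 = {1, 4, 5}  B3 = {1, 5, 8}  B4 = {4, 6, 10}  B5 = {1, 2, 5}  B6 = {1, 3, 5}  B7 = {4, 5, 7}  B8 = {1, 3, 9}
Tree: B1–B2, B2–B3, B1–B4, B2–B5, B3–B6, B2–B7, B6–B8

The largest bag has 3 vertices, giving width 2; this decomposition certifies tw(G) ≤ 2. On the other hand G contains the 3-clique {1, 3, 9}. A clique must lie in a single bag of any decomposition, so no decomposition can have width below 2. The upper and lower bounds meet at 2, so that is the treewidth.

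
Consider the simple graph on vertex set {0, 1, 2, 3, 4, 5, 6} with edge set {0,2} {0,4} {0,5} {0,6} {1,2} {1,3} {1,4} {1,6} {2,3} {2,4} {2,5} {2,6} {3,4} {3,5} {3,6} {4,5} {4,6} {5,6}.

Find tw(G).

A width-4 tree decomposition is:
Bags: B1 = {0, 2, 4, 5, 6}  B2 = {2, 3, 4, 5, 6}  B3 = {1, 2, 3, 4, 6}
Tree: B1–B2, B2–B3
The largest bag has 5 vertices, giving width 4; this decomposition certifies tw(G) ≤ 4. On the other hand G contains the 5-clique {0, 2, 4, 5, 6}. A clique must lie in a single bag of any decomposition, so no decomposition can have width below 4. Therefore the treewidth is 4.

4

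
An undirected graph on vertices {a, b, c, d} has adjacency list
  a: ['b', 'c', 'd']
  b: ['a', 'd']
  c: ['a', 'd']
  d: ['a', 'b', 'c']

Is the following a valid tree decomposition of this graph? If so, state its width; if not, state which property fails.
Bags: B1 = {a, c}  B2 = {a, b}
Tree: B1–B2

No — vertex d appears in no bag.

A tree decomposition must satisfy three properties: every vertex lies in some bag; for every edge, both endpoints lie together in some bag; and for every vertex, the bags containing it form a connected subtree. Here vertex d appears in no bag, so the decomposition is invalid.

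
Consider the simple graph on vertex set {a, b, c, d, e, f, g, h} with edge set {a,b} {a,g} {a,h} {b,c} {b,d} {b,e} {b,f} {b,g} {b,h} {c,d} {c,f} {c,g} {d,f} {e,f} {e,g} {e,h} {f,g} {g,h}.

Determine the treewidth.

A width-3 tree decomposition is:
Bags: B1 = {b, e, f, g}  B2 = {b, c, f, g}  B3 = {b, e, g, h}  B4 = {b, c, d, f}  B5 = {a, b, g, h}
Tree: B1–B2, B1–B3, B2–B4, B3–B5
Every bag has size at most 4, so the width is 4 − 1 = 3 and tw(G) ≤ 3. On the other hand G contains the 4-clique {b, c, d, f}. A clique must lie in a single bag of any decomposition, so no decomposition can have width below 3. Therefore the treewidth is 3.

3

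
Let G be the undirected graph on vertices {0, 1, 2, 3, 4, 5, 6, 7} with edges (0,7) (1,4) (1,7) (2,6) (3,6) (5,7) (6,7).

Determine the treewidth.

1

A width-1 tree decomposition is:
Bags: B1 = {6, 7}  B2 = {5, 7}  B3 = {1, 7}  B4 = {0, 7}  B5 = {2, 6}  B6 = {1, 4}  B7 = {3, 6}
Tree: B1–B2, B1–B3, B3–B4, B1–B5, B3–B6, B1–B7
Each bag holds 2 vertices, so the decomposition has width 1, which upper-bounds the treewidth. Any graph with an edge has treewidth ≥ 1, and G has the edge 7–6. The upper and lower bounds meet at 1, so that is the treewidth.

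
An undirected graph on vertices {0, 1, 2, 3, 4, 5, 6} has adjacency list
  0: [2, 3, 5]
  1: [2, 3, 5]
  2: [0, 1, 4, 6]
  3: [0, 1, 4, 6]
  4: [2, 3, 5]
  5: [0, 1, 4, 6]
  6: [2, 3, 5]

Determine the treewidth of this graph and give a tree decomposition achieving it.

The largest bag has 4 vertices, giving width 3; this decomposition certifies tw(G) ≤ 3. For the lower bound: the 4 vertex sets {1,5}, {0,3}, {2}, {6} are disjoint, each induces a connected subgraph, and every pair is joined by at least one edge of G. Contracting each set to a single vertex therefore yields K_{4} as a minor, and since treewidth is minor-monotone, tw(G) ≥ tw(K_{4}) = 3. Combining the bounds, tw(G) = 3.

Treewidth 3.
Bags: B1 = {1, 2, 3, 5}  B2 = {0, 2, 3, 5}  B3 = {2, 3, 5, 6}  B4 = {2, 3, 4, 5}
Tree: B1–B2, B2–B3, B3–B4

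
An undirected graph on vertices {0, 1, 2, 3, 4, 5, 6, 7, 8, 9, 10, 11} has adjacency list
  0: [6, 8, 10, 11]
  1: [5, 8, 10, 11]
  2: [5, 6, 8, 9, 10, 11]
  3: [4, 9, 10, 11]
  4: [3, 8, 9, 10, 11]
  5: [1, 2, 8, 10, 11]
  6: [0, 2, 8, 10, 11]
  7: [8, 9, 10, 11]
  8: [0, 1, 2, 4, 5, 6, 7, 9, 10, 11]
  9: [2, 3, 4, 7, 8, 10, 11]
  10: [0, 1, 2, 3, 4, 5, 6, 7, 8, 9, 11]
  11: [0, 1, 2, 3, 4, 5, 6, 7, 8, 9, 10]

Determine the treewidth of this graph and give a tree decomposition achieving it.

Each bag holds 5 vertices, so the decomposition has width 4, which upper-bounds the treewidth. Conversely, {0, 6, 8, 10, 11} is a clique of size 5, and the vertices of any clique must share a bag in every tree decomposition; so some bag has ≥ 5 vertices and tw(G) ≥ 4. Hence tw(G) = 4 exactly.

Treewidth 4.
Bags: B1 = {1, 5, 8, 10, 11}  B2 = {2, 5, 8, 10, 11}  B3 = {2, 8, 9, 10, 11}  B4 = {7, 8, 9, 10, 11}  B5 = {4, 8, 9, 10, 11}  B6 = {3, 4, 9, 10, 11}  B7 = {2, 6, 8, 10, 11}  B8 = {0, 6, 8, 10, 11}
Tree: B1–B2, B2–B3, B3–B4, B4–B5, B5–B6, B2–B7, B7–B8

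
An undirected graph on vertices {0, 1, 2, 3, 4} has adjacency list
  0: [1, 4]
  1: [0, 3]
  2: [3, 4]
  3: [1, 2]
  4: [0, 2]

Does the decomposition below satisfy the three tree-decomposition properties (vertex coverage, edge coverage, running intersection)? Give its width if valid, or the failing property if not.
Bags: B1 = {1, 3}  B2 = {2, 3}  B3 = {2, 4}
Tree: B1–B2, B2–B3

A tree decomposition must satisfy three properties: every vertex lies in some bag; for every edge, both endpoints lie together in some bag; and for every vertex, the bags containing it form a connected subtree. Here vertex 0 appears in no bag, so the decomposition is invalid.

No — vertex 0 appears in no bag.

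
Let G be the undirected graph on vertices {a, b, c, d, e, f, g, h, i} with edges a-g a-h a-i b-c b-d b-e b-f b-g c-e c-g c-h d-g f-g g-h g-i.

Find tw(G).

2

A width-2 tree decomposition is:
Bags: B1 = {a, g, h}  B2 = {c, g, h}  B3 = {a, g, i}  B4 = {b, c, g}  B5 = {b, f, g}  B6 = {b, d, g}  B7 = {b, c, e}
Tree: B1–B2, B1–B3, B2–B4, B4–B5, B4–B6, B4–B7
The largest bag has 3 vertices, giving width 2; this decomposition certifies tw(G) ≤ 2. For the lower bound, the 3 vertices {c, g, h} are pairwise adjacent, and any tree decomposition puts a clique entirely inside one bag — forcing width ≥ 2. The upper and lower bounds meet at 2, so that is the treewidth.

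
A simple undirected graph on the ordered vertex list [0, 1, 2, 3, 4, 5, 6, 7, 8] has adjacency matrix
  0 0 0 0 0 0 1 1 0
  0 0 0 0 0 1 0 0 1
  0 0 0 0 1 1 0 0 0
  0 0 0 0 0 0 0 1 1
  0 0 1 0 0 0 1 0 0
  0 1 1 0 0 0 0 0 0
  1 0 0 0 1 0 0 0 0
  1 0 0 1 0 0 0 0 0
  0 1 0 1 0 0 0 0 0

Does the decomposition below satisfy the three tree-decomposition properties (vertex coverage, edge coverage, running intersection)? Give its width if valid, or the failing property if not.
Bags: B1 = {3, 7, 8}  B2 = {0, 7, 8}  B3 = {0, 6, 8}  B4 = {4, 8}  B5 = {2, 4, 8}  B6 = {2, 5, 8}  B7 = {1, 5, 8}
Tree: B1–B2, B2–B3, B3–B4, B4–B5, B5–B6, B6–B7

A tree decomposition must satisfy three properties: every vertex lies in some bag; for every edge, both endpoints lie together in some bag; and for every vertex, the bags containing it form a connected subtree. Here edge (6,4) lies in no bag, so the decomposition is invalid.

No — edge (6,4) lies in no bag.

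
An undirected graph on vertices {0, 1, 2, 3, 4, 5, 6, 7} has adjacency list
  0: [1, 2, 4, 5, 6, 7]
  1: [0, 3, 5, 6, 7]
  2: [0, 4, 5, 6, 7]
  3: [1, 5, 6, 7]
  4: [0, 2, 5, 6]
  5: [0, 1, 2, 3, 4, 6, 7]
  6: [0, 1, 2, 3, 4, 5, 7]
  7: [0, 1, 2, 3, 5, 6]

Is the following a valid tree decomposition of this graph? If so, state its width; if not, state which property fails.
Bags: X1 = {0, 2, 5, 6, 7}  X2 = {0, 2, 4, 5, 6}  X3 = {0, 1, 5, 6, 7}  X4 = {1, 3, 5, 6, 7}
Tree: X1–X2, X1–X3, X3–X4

Every vertex of G appears in some bag (union = {0, 1, 2, 3, 4, 5, 6, 7}); every edge is covered by a bag; and for each vertex v the set of bags containing v is connected in the bag tree. The decomposition is therefore valid. The largest bag has 5 vertices, so the width is 4.

Yes; width 4.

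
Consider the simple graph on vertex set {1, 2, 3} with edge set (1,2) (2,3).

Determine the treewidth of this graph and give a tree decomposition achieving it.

Each bag holds 2 vertices, so the decomposition has width 1, which upper-bounds the treewidth. Any graph with an edge has treewidth ≥ 1, and G has the edge 1–2. Combining the bounds, tw(G) = 1.

Treewidth 1.
Bags: B1 = {1, 2}  B2 = {2, 3}
Tree: B1–B2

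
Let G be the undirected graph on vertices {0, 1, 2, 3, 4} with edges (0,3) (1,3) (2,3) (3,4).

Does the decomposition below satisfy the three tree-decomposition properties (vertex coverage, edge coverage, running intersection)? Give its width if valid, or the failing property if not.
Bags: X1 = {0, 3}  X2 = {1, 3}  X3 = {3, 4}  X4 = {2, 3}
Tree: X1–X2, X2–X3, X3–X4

Vertex coverage: the bags together contain {0, 1, 2, 3, 4}, the full vertex set. Edge coverage: each edge of G has both endpoints in at least one bag. Running intersection: for every vertex, the bags containing it form a connected subtree. All three properties hold, so this is a valid tree decomposition of width max|bag| − 1 = 1, and hence tw(G) ≤ 1.

Yes; width 1.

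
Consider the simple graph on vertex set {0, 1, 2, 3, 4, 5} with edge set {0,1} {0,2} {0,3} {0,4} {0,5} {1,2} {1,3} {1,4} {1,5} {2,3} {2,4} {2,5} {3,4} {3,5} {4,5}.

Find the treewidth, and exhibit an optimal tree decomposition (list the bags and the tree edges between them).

A single bag containing all 6 vertices is trivially a valid decomposition of width 5. On the other hand G contains the 6-clique {0, 1, 2, 3, 4, 5}. A clique must lie in a single bag of any decomposition, so no decomposition can have width below 5. Hence tw(G) = 5 exactly.

Treewidth 5.
One optimal decomposition is:
Bags: B1 = {0, 1, 2, 3, 4, 5}
Tree: (single bag)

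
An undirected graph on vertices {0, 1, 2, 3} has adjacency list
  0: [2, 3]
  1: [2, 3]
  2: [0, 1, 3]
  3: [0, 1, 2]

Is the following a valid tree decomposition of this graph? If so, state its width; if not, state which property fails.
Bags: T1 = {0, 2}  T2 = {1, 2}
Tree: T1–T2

A tree decomposition must satisfy three properties: every vertex lies in some bag; for every edge, both endpoints lie together in some bag; and for every vertex, the bags containing it form a connected subtree. Here vertex 3 appears in no bag, so the decomposition is invalid.

No — vertex 3 appears in no bag.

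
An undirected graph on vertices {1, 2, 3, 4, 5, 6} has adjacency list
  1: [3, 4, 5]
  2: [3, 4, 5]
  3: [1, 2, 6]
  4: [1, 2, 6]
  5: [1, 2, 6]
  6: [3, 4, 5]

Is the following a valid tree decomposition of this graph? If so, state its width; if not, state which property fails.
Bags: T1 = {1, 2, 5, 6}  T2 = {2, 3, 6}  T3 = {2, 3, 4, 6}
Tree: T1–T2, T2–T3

A tree decomposition must satisfy three properties: every vertex lies in some bag; for every edge, both endpoints lie together in some bag; and for every vertex, the bags containing it form a connected subtree. Here edge (1,3) lies in no bag, so the decomposition is invalid.

No — edge (1,3) lies in no bag.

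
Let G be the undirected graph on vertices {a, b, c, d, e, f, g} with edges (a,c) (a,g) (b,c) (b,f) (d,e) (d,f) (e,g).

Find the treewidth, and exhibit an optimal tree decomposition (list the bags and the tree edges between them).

Treewidth 2.
Bags: B1 = {a, c, g}  B2 = {b, c, g}  B3 = {b, f, g}  B4 = {d, f, g}  B5 = {d, e, g}
Tree: B1–B2, B2–B3, B3–B4, B4–B5

The largest bag has 3 vertices, giving width 2; this decomposition certifies tw(G) ≤ 2. For the lower bound, G contains the cycle g–a–c–b–f–d–e–g, so G is not a forest; only forests have treewidth ≤ 1, hence tw(G) ≥ 2. Combining the bounds, tw(G) = 2.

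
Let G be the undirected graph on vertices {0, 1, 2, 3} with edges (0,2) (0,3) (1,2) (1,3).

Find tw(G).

2

A width-2 tree decomposition is:
Bags: B1 = {1, 2, 3}  B2 = {0, 2, 3}
Tree: B1–B2
The largest bag has 3 vertices, giving width 2; this decomposition certifies tw(G) ≤ 2. The edges 2–1–3–0–2 form a cycle, so G is not a tree and its treewidth is at least 2. Hence tw(G) = 2 exactly.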